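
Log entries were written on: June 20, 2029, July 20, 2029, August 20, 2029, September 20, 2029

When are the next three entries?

The day-of-month is always 20 (30, 31, 31 days between events).
So this recurs on the 20th of each month.
October 2029: October 20, 2029.
Next: November 2029 → November 20, 2029.
Next: December 2029 → December 20, 2029.

October 20, 2029; November 20, 2029; December 20, 2029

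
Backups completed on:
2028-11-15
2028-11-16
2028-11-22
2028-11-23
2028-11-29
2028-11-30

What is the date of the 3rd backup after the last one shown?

2028-12-13

The gap pattern 1, 6, 1, 6, 1 repeats every 2 events.
These are the Wednesdays and Thursdays of each week.
The following Wednesday is 2028-12-06.
The following Thursday is 2028-12-07.
The following Wednesday is 2028-12-13.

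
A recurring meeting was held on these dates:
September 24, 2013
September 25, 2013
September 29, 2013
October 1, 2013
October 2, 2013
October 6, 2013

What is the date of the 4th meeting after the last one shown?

Gaps: 1, 4, 2, 1, 4 days — not constant, but cyclic with period 3.
The events fall on every Tuesday, Wednesday and Sunday.
Next Tuesday: October 8, 2013.
Next Wednesday: October 9, 2013.
The following Sunday is October 13, 2013.
Next Tuesday: October 15, 2013.

October 15, 2013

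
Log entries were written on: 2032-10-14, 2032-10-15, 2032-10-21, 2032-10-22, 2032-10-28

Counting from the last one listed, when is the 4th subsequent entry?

2032-11-11

Every event lands on a Thursday or Friday (gaps cycle 1, 6, 1, 6).
So the schedule is: every Thursday and Friday.
The following Friday is 2032-10-29.
The following Thursday is 2032-11-04.
The following Friday is 2032-11-05.
Next Thursday: 2032-11-11.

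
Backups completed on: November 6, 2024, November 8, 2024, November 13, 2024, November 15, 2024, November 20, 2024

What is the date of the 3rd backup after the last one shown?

Every event lands on a Wednesday or Friday (gaps cycle 2, 5, 2, 5).
So the schedule is: every Wednesday and Friday.
The following Friday is November 22, 2024.
The following Wednesday is November 27, 2024.
The following Friday is November 29, 2024.

November 29, 2024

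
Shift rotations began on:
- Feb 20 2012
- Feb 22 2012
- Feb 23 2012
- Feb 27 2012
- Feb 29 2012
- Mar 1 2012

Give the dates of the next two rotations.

Gaps: 2, 1, 4, 2, 1 days — not constant, but cyclic with period 3.
The events fall on every Monday, Wednesday and Thursday.
Next Monday: Mar 5 2012.
The following Wednesday is Mar 7 2012.

Mar 5 2012, Mar 7 2012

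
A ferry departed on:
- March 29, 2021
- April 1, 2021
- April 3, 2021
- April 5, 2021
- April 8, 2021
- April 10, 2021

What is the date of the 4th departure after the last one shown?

April 19, 2021

Every event lands on a Monday or Thursday or Saturday (gaps cycle 3, 2, 2, 3, 2).
So the schedule is: every Monday, Thursday and Saturday.
The following Monday is April 12, 2021.
The following Thursday is April 15, 2021.
The following Saturday is April 17, 2021.
The following Monday is April 19, 2021.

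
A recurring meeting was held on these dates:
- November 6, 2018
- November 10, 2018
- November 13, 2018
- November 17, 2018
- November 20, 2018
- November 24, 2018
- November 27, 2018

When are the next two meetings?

Gaps: 4, 3, 4, 3, 4, 3 days — not constant, but cyclic with period 2.
The events fall on every Tuesday and Saturday.
Next Saturday: December 1, 2018.
The following Tuesday is December 4, 2018.

December 1, 2018; December 4, 2018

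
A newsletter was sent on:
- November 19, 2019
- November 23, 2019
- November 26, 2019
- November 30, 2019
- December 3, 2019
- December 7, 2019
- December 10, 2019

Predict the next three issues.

December 14, 2019; December 17, 2019; December 21, 2019

The gap pattern 4, 3, 4, 3, 4, 3 repeats every 2 events.
These are the Tuesdays and Saturdays of each week.
Next Saturday: December 14, 2019.
The following Tuesday is December 17, 2019.
The following Saturday is December 21, 2019.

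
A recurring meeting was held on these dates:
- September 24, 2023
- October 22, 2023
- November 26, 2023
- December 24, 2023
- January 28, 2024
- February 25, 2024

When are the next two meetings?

These are Sundays at 28- or 35-day spacing (28, 35, 28, 35, 28).
The pattern: 4th Sunday of the month.
March 2024 — 4th Sunday is March 24, 2024.
April 2024 — 4th Sunday is April 28, 2024.

March 24, 2024; April 28, 2024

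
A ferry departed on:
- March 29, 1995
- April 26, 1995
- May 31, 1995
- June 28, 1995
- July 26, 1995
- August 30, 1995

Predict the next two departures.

September 27, 1995; October 25, 1995

These are Wednesdays with 28, 35, 28, 28, 35-day gaps.
Each is the final Wednesday of its month — March 29, 1995 is past the 28th, so '4th Wednesday' doesn't fit.
Last Wednesday of September 1995: September 27, 1995.
Last Wednesday of October 1995: October 25, 1995.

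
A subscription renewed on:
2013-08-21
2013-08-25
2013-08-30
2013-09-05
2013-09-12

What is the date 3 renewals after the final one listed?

The spacing grows by 1 each time: 4, 5, 6, 7 days.
Next gap: 8 days. 2013-09-12 + 8 days = 2013-09-20.
Next gap: 9 days. 2013-09-20 + 9 days = 2013-09-29.
Next gap: 10 days. 2013-09-29 + 10 days = 2013-10-09.

2013-10-09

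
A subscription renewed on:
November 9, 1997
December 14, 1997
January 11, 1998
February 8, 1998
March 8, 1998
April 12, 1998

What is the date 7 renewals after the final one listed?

November 8, 1998

These are Sundays at 28- or 35-day spacing (35, 28, 28, 28, 35).
The pattern: 2nd Sunday of the month.
May 1998 — 2nd Sunday is May 10, 1998.
2nd Sunday of June 1998: June 14, 1998.
July 1998 — 2nd Sunday is July 12, 1998.
August 1998 — 2nd Sunday is August 9, 1998.
2nd Sunday of September 1998: September 13, 1998.
October 1998 — 2nd Sunday is October 11, 1998.
2nd Sunday of November 1998: November 8, 1998.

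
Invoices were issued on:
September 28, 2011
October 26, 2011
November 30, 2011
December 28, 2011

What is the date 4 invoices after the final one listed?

These are Wednesdays with 28, 35, 28-day gaps.
Each is the final Wednesday of its month — November 30, 2011 is past the 28th, so '4th Wednesday' doesn't fit.
Last Wednesday of January 2012: January 25, 2012.
Last Wednesday of February 2012: February 29, 2012.
Last Wednesday of March 2012: March 28, 2012.
April 2012 ends with Wednesday April 25, 2012.

April 25, 2012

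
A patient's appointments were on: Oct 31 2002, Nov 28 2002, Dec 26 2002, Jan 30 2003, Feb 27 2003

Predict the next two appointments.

Mar 27 2003, Apr 24 2003

These are Thursdays with 28, 28, 35, 28-day gaps.
Each is the final Thursday of its month — Oct 31 2002 is past the 28th, so '4th Thursday' doesn't fit.
Last Thursday of March 2003: Mar 27 2003.
April 2003 ends with Thursday Apr 24 2003.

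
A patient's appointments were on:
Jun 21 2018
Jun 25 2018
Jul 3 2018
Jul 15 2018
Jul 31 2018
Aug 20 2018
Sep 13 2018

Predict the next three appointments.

Oct 11 2018, Nov 12 2018, Dec 18 2018

Intervals are 4, 8, 12, 16, 20, 24 days — an arithmetic progression with common difference 4.
Next gap: 28 days. Sep 13 2018 + 28 days = Oct 11 2018.
Next gap: 32 days. Oct 11 2018 + 32 days = Nov 12 2018.
Next gap: 36 days. Nov 12 2018 + 36 days = Dec 18 2018.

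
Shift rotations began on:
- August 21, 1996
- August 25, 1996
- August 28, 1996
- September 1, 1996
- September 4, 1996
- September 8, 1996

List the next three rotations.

Gaps: 4, 3, 4, 3, 4 days — not constant, but cyclic with period 2.
The events fall on every Wednesday and Sunday.
Next Wednesday: September 11, 1996.
Next Sunday: September 15, 1996.
Next Wednesday: September 18, 1996.

September 11, 1996; September 15, 1996; September 18, 1996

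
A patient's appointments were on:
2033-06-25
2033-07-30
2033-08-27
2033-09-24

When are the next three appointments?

2033-10-29, 2033-11-26, 2033-12-31

These are Saturdays with 35, 28, 28-day gaps.
Each is the final Saturday of its month — 2033-07-30 is past the 28th, so '4th Saturday' doesn't fit.
Last Saturday of October 2033: 2033-10-29.
November 2033 ends with Saturday 2033-11-26.
Last Saturday of December 2033: 2033-12-31.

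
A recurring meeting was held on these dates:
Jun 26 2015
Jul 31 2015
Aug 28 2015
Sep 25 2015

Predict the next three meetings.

Every date is a Friday; gaps 35, 28, 28 days.
Each is the last Friday of its month (at least one falls on the 29th or later, ruling out '4th Friday').
Last Friday of October 2015: Oct 30 2015.
Last Friday of November 2015: Nov 27 2015.
December 2015 ends with Friday Dec 25 2015.

Oct 30 2015, Nov 27 2015, Dec 25 2015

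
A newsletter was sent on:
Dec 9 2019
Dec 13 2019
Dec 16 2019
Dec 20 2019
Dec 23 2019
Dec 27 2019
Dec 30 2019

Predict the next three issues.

Every event lands on a Monday or Friday (gaps cycle 4, 3, 4, 3, 4, 3).
So the schedule is: every Monday and Friday.
The following Friday is Jan 3 2020.
Next Monday: Jan 6 2020.
Next Friday: Jan 10 2020.

Jan 3 2020, Jan 6 2020, Jan 10 2020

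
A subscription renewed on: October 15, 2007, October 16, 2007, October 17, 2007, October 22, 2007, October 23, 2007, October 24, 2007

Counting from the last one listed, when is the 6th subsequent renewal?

November 7, 2007

Every event lands on a Monday or Tuesday or Wednesday (gaps cycle 1, 1, 5, 1, 1).
So the schedule is: every Monday, Tuesday and Wednesday.
Next Monday: October 29, 2007.
The following Tuesday is October 30, 2007.
Next Wednesday: October 31, 2007.
Next Monday: November 5, 2007.
Next Tuesday: November 6, 2007.
Next Wednesday: November 7, 2007.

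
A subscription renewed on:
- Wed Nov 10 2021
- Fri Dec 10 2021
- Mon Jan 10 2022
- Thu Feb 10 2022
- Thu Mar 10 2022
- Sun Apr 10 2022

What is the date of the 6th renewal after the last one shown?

Each date is the 10th; the gaps (30, 31, 31, 28, 31) track the month lengths.
The rule is the 10th of each month.
May 2022: Tue May 10 2022.
Next: June 2022 → Fri Jun 10 2022.
Next: July 2022 → Sun Jul 10 2022.
August 2022: Wed Aug 10 2022.
Next: September 2022 → Sat Sep 10 2022.
Next: October 2022 → Mon Oct 10 2022.

Mon Oct 10 2022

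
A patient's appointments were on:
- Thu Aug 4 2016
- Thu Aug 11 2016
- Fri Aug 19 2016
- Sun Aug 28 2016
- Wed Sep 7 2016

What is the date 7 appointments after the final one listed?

The spacing grows by 1 each time: 7, 8, 9, 10 days.
Next gap: 11 days. Wed Sep 7 2016 + 11 days = Sun Sep 18 2016.
Next gap: 12 days. Sun Sep 18 2016 + 12 days = Fri Sep 30 2016.
Next gap: 13 days. Fri Sep 30 2016 + 13 days = Thu Oct 13 2016.
Next gap: 14 days. Thu Oct 13 2016 + 14 days = Thu Oct 27 2016.
Next gap: 15 days. Thu Oct 27 2016 + 15 days = Fri Nov 11 2016.
Next gap: 16 days. Fri Nov 11 2016 + 16 days = Sun Nov 27 2016.
Next gap: 17 days. Sun Nov 27 2016 + 17 days = Wed Dec 14 2016.

Wed Dec 14 2016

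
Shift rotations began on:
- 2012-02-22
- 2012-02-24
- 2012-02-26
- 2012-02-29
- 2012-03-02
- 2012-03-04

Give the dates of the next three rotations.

2012-03-07, 2012-03-09, 2012-03-11

Every event lands on a Wednesday or Friday or Sunday (gaps cycle 2, 2, 3, 2, 2).
So the schedule is: every Wednesday, Friday and Sunday.
Next Wednesday: 2012-03-07.
The following Friday is 2012-03-09.
Next Sunday: 2012-03-11.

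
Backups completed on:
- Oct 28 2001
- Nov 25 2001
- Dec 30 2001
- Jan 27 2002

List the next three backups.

Feb 24 2002, Mar 31 2002, Apr 28 2002

These are Sundays with 28, 35, 28-day gaps.
Each is the final Sunday of its month — Dec 30 2001 is past the 28th, so '4th Sunday' doesn't fit.
Last Sunday of February 2002: Feb 24 2002.
Last Sunday of March 2002: Mar 31 2002.
Last Sunday of April 2002: Apr 28 2002.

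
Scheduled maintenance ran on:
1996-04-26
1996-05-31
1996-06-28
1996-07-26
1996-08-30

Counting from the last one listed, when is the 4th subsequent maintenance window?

All Fridays; the gaps (35, 28, 28, 35) vary with month length.
This is the last Friday of each month.
Last Friday of September 1996: 1996-09-27.
Last Friday of October 1996: 1996-10-25.
November 1996 ends with Friday 1996-11-29.
December 1996 ends with Friday 1996-12-27.

1996-12-27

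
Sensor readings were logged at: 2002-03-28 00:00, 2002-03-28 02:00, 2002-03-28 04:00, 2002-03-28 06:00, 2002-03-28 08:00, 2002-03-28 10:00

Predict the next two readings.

2002-03-28 12:00, 2002-03-28 14:00

The interval is a steady 2 hours (2, 2, 2, 2, 2).
2002-03-28 10:00 + 2 h = 2002-03-28 12:00.
2002-03-28 12:00 + 2 h = 2002-03-28 14:00.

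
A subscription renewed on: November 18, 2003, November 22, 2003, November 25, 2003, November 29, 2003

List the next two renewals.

December 2, 2003; December 6, 2003

Every event lands on a Tuesday or Saturday (gaps cycle 4, 3, 4).
So the schedule is: every Tuesday and Saturday.
Next Tuesday: December 2, 2003.
Next Saturday: December 6, 2003.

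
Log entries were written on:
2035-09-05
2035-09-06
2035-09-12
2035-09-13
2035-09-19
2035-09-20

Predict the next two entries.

Every event lands on a Wednesday or Thursday (gaps cycle 1, 6, 1, 6, 1).
So the schedule is: every Wednesday and Thursday.
Next Wednesday: 2035-09-26.
The following Thursday is 2035-09-27.

2035-09-26, 2035-09-27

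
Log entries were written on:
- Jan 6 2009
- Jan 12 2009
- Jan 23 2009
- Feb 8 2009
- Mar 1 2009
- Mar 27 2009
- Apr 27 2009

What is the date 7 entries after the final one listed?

Intervals are 6, 11, 16, 21, 26, 31 days — an arithmetic progression with common difference 5.
Next gap: 36 days. Apr 27 2009 + 36 days = Jun 2 2009.
Next gap: 41 days. Jun 2 2009 + 41 days = Jul 13 2009.
Next gap: 46 days. Jul 13 2009 + 46 days = Aug 28 2009.
Next gap: 51 days. Aug 28 2009 + 51 days = Oct 18 2009.
Next gap: 56 days. Oct 18 2009 + 56 days = Dec 13 2009.
Next gap: 61 days. Dec 13 2009 + 61 days = Feb 12 2010.
Next gap: 66 days. Feb 12 2010 + 66 days = Apr 19 2010.

Apr 19 2010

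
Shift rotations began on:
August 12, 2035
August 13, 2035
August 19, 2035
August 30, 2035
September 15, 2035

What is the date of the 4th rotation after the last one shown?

The spacing grows by 5 each time: 1, 6, 11, 16 days.
Next gap: 21 days. September 15, 2035 + 21 days = October 6, 2035.
Next gap: 26 days. October 6, 2035 + 26 days = November 1, 2035.
Next gap: 31 days. November 1, 2035 + 31 days = December 2, 2035.
Next gap: 36 days. December 2, 2035 + 36 days = January 7, 2036.

January 7, 2036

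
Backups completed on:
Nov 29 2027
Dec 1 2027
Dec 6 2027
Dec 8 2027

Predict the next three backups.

Dec 13 2027, Dec 15 2027, Dec 20 2027

Every event lands on a Monday or Wednesday (gaps cycle 2, 5, 2).
So the schedule is: every Monday and Wednesday.
Next Monday: Dec 13 2027.
The following Wednesday is Dec 15 2027.
The following Monday is Dec 20 2027.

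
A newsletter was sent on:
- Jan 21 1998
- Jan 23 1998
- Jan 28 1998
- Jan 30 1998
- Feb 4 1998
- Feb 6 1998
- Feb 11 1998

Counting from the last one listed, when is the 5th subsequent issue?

Every event lands on a Wednesday or Friday (gaps cycle 2, 5, 2, 5, 2, 5).
So the schedule is: every Wednesday and Friday.
The following Friday is Feb 13 1998.
Next Wednesday: Feb 18 1998.
The following Friday is Feb 20 1998.
Next Wednesday: Feb 25 1998.
The following Friday is Feb 27 1998.

Feb 27 1998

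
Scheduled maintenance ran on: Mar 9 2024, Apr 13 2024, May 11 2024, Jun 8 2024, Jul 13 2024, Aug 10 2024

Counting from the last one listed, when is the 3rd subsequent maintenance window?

Nov 9 2024

These are Saturdays at 28- or 35-day spacing (35, 28, 28, 35, 28).
The pattern: 2nd Saturday of the month.
September 2024 — 2nd Saturday is Sep 14 2024.
2nd Saturday of October 2024: Oct 12 2024.
2nd Saturday of November 2024: Nov 9 2024.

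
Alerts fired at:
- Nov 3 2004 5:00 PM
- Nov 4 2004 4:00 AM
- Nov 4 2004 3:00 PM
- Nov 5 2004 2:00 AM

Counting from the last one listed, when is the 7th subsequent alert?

The interval is a steady 11 hours (11, 11, 11).
Nov 5 2004 2:00 AM + 11 h = Nov 5 2004 1:00 PM.
Nov 5 2004 1:00 PM + 11 h = Nov 6 2004 12:00 AM.
Nov 6 2004 12:00 AM + 11 h = Nov 6 2004 11:00 AM.
Nov 6 2004 11:00 AM + 11 h = Nov 6 2004 10:00 PM.
Nov 6 2004 10:00 PM + 11 h = Nov 7 2004 9:00 AM.
Nov 7 2004 9:00 AM + 11 h = Nov 7 2004 8:00 PM.
Nov 7 2004 8:00 PM + 11 h = Nov 8 2004 7:00 AM.

Nov 8 2004 7:00 AM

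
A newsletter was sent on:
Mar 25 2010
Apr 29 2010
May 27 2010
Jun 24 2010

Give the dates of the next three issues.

Every date is a Thursday; gaps 35, 28, 28 days.
Each is the last Thursday of its month (at least one falls on the 29th or later, ruling out '4th Thursday').
Last Thursday of July 2010: Jul 29 2010.
Last Thursday of August 2010: Aug 26 2010.
Last Thursday of September 2010: Sep 30 2010.

Jul 29 2010, Aug 26 2010, Sep 30 2010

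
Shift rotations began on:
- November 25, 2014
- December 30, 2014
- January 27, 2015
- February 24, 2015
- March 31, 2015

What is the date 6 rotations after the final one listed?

September 29, 2015

Every date is a Tuesday; gaps 35, 28, 28, 35 days.
Each is the last Tuesday of its month (at least one falls on the 29th or later, ruling out '4th Tuesday').
Last Tuesday of April 2015: April 28, 2015.
Last Tuesday of May 2015: May 26, 2015.
June 2015 ends with Tuesday June 30, 2015.
Last Tuesday of July 2015: July 28, 2015.
Last Tuesday of August 2015: August 25, 2015.
September 2015 ends with Tuesday September 29, 2015.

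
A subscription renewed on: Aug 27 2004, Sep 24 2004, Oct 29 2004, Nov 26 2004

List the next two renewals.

These are Fridays with 28, 35, 28-day gaps.
Each is the final Friday of its month — Oct 29 2004 is past the 28th, so '4th Friday' doesn't fit.
Last Friday of December 2004: Dec 31 2004.
Last Friday of January 2005: Jan 28 2005.

Dec 31 2004, Jan 28 2005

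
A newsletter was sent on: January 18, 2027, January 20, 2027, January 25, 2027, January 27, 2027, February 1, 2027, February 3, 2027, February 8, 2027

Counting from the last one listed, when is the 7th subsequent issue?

March 3, 2027

Gaps: 2, 5, 2, 5, 2, 5 days — not constant, but cyclic with period 2.
The events fall on every Monday and Wednesday.
Next Wednesday: February 10, 2027.
The following Monday is February 15, 2027.
The following Wednesday is February 17, 2027.
The following Monday is February 22, 2027.
Next Wednesday: February 24, 2027.
Next Monday: March 1, 2027.
Next Wednesday: March 3, 2027.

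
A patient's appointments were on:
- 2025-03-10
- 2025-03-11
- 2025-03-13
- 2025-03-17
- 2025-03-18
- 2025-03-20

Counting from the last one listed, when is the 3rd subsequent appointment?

2025-03-27

Gaps: 1, 2, 4, 1, 2 days — not constant, but cyclic with period 3.
The events fall on every Monday, Tuesday and Thursday.
The following Monday is 2025-03-24.
Next Tuesday: 2025-03-25.
The following Thursday is 2025-03-27.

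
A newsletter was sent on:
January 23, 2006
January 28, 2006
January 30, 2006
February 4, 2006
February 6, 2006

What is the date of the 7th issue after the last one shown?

March 4, 2006

Every event lands on a Monday or Saturday (gaps cycle 5, 2, 5, 2).
So the schedule is: every Monday and Saturday.
The following Saturday is February 11, 2006.
Next Monday: February 13, 2006.
The following Saturday is February 18, 2006.
The following Monday is February 20, 2006.
The following Saturday is February 25, 2006.
The following Monday is February 27, 2006.
The following Saturday is March 4, 2006.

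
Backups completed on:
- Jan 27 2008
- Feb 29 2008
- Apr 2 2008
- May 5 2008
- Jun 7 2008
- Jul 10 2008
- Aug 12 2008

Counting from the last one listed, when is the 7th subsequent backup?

Gaps between consecutive events: 33, 33, 33, 33, 33, 33 days — a constant 33-day interval.
Aug 12 2008 + 33 days = Sep 14 2008.
Sep 14 2008 + 33 days = Oct 17 2008.
Oct 17 2008 + 33 days = Nov 19 2008.
Nov 19 2008 + 33 days = Dec 22 2008.
Dec 22 2008 + 33 days = Jan 24 2009.
Jan 24 2009 + 33 days = Feb 26 2009.
Feb 26 2009 + 33 days = Mar 31 2009.

Mar 31 2009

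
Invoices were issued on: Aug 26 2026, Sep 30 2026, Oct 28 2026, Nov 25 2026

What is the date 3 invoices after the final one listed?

All Wednesdays; the gaps (35, 28, 28) vary with month length.
This is the last Wednesday of each month.
December 2026 ends with Wednesday Dec 30 2026.
Last Wednesday of January 2027: Jan 27 2027.
Last Wednesday of February 2027: Feb 24 2027.

Feb 24 2027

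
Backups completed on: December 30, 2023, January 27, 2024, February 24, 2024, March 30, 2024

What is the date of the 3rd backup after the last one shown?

Every date is a Saturday; gaps 28, 28, 35 days.
Each is the last Saturday of its month (at least one falls on the 29th or later, ruling out '4th Saturday').
April 2024 ends with Saturday April 27, 2024.
May 2024 ends with Saturday May 25, 2024.
June 2024 ends with Saturday June 29, 2024.

June 29, 2024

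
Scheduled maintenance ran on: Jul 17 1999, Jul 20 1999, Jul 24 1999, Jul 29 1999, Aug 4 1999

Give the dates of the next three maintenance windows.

Aug 11 1999, Aug 19 1999, Aug 28 1999

The spacing grows by 1 each time: 3, 4, 5, 6 days.
Next gap: 7 days. Aug 4 1999 + 7 days = Aug 11 1999.
Next gap: 8 days. Aug 11 1999 + 8 days = Aug 19 1999.
Next gap: 9 days. Aug 19 1999 + 9 days = Aug 28 1999.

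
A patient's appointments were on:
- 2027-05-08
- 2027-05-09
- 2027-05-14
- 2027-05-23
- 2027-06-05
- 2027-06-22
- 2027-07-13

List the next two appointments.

2027-08-07, 2027-09-05

Gaps: 1, 5, 9, 13, 17, 21 days — each gap is 4 larger than the previous one.
Next gap: 25 days. 2027-07-13 + 25 days = 2027-08-07.
Next gap: 29 days. 2027-08-07 + 29 days = 2027-09-05.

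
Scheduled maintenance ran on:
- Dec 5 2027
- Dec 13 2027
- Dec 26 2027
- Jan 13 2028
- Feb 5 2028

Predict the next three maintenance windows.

Intervals are 8, 13, 18, 23 days — an arithmetic progression with common difference 5.
Next gap: 28 days. Feb 5 2028 + 28 days = Mar 4 2028.
Next gap: 33 days. Mar 4 2028 + 33 days = Apr 6 2028.
Next gap: 38 days. Apr 6 2028 + 38 days = May 14 2028.

Mar 4 2028, Apr 6 2028, May 14 2028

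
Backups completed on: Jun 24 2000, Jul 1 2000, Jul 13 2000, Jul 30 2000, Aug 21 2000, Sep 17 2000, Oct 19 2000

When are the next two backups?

Nov 25 2000, Jan 6 2001

Gaps: 7, 12, 17, 22, 27, 32 days — each gap is 5 larger than the previous one.
Next gap: 37 days. Oct 19 2000 + 37 days = Nov 25 2000.
Next gap: 42 days. Nov 25 2000 + 42 days = Jan 6 2001.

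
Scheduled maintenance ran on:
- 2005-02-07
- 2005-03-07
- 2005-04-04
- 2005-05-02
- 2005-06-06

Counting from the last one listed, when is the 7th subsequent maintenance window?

2006-01-02

Gaps: 28, 28, 28, 35 days — a mix of 28 and 35. Every date is a Monday.
Each is the 1st Monday of its month.
July 2005 — 1st Monday is 2005-07-04.
1st Monday of August 2005: 2005-08-01.
September 2005 — 1st Monday is 2005-09-05.
October 2005 — 1st Monday is 2005-10-03.
November 2005 — 1st Monday is 2005-11-07.
1st Monday of December 2005: 2005-12-05.
January 2006 — 1st Monday is 2006-01-02.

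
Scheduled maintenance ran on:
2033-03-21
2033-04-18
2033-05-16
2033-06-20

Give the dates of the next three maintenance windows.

2033-07-18, 2033-08-15, 2033-09-19

These are Mondays at 28- or 35-day spacing (28, 28, 35).
The pattern: 3rd Monday of the month.
3rd Monday of July 2033: 2033-07-18.
August 2033 — 3rd Monday is 2033-08-15.
September 2033 — 3rd Monday is 2033-09-19.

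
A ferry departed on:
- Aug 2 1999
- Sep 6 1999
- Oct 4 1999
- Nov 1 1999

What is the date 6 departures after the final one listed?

These are Mondays at 28- or 35-day spacing (35, 28, 28).
The pattern: 1st Monday of the month.
1st Monday of December 1999: Dec 6 1999.
January 2000 — 1st Monday is Jan 3 2000.
February 2000 — 1st Monday is Feb 7 2000.
March 2000 — 1st Monday is Mar 6 2000.
1st Monday of April 2000: Apr 3 2000.
May 2000 — 1st Monday is May 1 2000.

May 1 2000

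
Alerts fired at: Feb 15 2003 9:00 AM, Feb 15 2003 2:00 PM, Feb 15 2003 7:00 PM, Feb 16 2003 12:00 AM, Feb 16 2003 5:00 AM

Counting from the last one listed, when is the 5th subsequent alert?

Feb 17 2003 6:00 AM

Spacing: 5, 5, 5, 5 h — constant 5 h.
Feb 16 2003 5:00 AM + 5 h = Feb 16 2003 10:00 AM.
Feb 16 2003 10:00 AM + 5 h = Feb 16 2003 3:00 PM.
Feb 16 2003 3:00 PM + 5 h = Feb 16 2003 8:00 PM.
Feb 16 2003 8:00 PM + 5 h = Feb 17 2003 1:00 AM.
Feb 17 2003 1:00 AM + 5 h = Feb 17 2003 6:00 AM.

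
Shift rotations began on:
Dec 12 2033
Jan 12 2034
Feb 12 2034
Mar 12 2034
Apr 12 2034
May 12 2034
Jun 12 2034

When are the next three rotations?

Jul 12 2034, Aug 12 2034, Sep 12 2034

Gaps: 31, 31, 28, 31, 30, 31 days — not constant. Every event is on the 12th of the month.
Pattern: the 12th of each month.
Next: July 2034 → Jul 12 2034.
August 2034: Aug 12 2034.
Next: September 2034 → Sep 12 2034.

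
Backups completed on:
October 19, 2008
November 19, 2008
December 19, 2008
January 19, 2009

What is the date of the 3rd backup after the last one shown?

The day-of-month is always 19 (31, 30, 31 days between events).
So this recurs on the 19th of each month.
February 2009: February 19, 2009.
March 2009: March 19, 2009.
April 2009: April 19, 2009.

April 19, 2009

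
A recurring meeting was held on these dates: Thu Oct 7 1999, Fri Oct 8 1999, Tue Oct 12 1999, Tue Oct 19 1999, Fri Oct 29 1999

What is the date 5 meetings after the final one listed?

The spacing grows by 3 each time: 1, 4, 7, 10 days.
Next gap: 13 days. Fri Oct 29 1999 + 13 days = Thu Nov 11 1999.
Next gap: 16 days. Thu Nov 11 1999 + 16 days = Sat Nov 27 1999.
Next gap: 19 days. Sat Nov 27 1999 + 19 days = Thu Dec 16 1999.
Next gap: 22 days. Thu Dec 16 1999 + 22 days = Fri Jan 7 2000.
Next gap: 25 days. Fri Jan 7 2000 + 25 days = Tue Feb 1 2000.

Tue Feb 1 2000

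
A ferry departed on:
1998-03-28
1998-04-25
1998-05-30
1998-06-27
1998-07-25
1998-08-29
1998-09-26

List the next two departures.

All Saturdays; the gaps (28, 35, 28, 28, 35, 28) vary with month length.
This is the last Saturday of each month.
October 1998 ends with Saturday 1998-10-31.
Last Saturday of November 1998: 1998-11-28.

1998-10-31, 1998-11-28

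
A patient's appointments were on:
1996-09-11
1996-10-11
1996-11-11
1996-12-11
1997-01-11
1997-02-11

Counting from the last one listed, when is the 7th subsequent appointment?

1997-09-11

Each date is the 11th; the gaps (30, 31, 30, 31, 31) track the month lengths.
The rule is the 11th of each month.
Next: March 1997 → 1997-03-11.
April 1997: 1997-04-11.
Next: May 1997 → 1997-05-11.
Next: June 1997 → 1997-06-11.
Next: July 1997 → 1997-07-11.
Next: August 1997 → 1997-08-11.
September 1997: 1997-09-11.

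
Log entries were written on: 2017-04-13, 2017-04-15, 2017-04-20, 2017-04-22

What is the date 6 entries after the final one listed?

Every event lands on a Thursday or Saturday (gaps cycle 2, 5, 2).
So the schedule is: every Thursday and Saturday.
Next Thursday: 2017-04-27.
Next Saturday: 2017-04-29.
The following Thursday is 2017-05-04.
The following Saturday is 2017-05-06.
Next Thursday: 2017-05-11.
The following Saturday is 2017-05-13.

2017-05-13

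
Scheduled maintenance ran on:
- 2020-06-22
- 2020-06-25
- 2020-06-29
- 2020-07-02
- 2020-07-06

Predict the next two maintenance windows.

2020-07-09, 2020-07-13

Every event lands on a Monday or Thursday (gaps cycle 3, 4, 3, 4).
So the schedule is: every Monday and Thursday.
Next Thursday: 2020-07-09.
Next Monday: 2020-07-13.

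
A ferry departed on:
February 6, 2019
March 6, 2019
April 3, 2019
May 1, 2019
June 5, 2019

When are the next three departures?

All dates are Wednesdays, 28, 28, 28, 35 days apart.
Specifically, the 1st Wednesday of each month.
1st Wednesday of July 2019: July 3, 2019.
1st Wednesday of August 2019: August 7, 2019.
September 2019 — 1st Wednesday is September 4, 2019.

July 3, 2019; August 7, 2019; September 4, 2019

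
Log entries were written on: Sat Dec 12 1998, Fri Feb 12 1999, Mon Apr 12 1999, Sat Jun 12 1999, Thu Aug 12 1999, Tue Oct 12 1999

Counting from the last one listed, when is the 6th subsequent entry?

Thu Oct 12 2000

Each date is the 12th; the gaps (62, 59, 61, 61, 61) track the month lengths.
The rule is the 12th of every 2 months.
Next: December 1999 → Sun Dec 12 1999.
Next: February 2000 → Sat Feb 12 2000.
April 2000: Wed Apr 12 2000.
June 2000: Mon Jun 12 2000.
August 2000: Sat Aug 12 2000.
Next: October 2000 → Thu Oct 12 2000.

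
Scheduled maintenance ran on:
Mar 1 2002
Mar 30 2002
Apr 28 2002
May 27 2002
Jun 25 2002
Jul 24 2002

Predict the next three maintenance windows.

Aug 22 2002, Sep 20 2002, Oct 19 2002

Gaps between consecutive events: 29, 29, 29, 29, 29 days — a constant 29-day interval.
Jul 24 2002 + 29 days = Aug 22 2002.
Aug 22 2002 + 29 days = Sep 20 2002.
Sep 20 2002 + 29 days = Oct 19 2002.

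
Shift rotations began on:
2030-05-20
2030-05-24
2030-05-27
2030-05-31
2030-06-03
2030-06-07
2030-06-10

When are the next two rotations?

The gap pattern 4, 3, 4, 3, 4, 3 repeats every 2 events.
These are the Mondays and Fridays of each week.
The following Friday is 2030-06-14.
Next Monday: 2030-06-17.

2030-06-14, 2030-06-17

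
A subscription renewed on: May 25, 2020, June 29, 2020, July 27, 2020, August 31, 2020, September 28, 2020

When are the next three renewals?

October 26, 2020; November 30, 2020; December 28, 2020

Every date is a Monday; gaps 35, 28, 35, 28 days.
Each is the last Monday of its month (at least one falls on the 29th or later, ruling out '4th Monday').
Last Monday of October 2020: October 26, 2020.
Last Monday of November 2020: November 30, 2020.
December 2020 ends with Monday December 28, 2020.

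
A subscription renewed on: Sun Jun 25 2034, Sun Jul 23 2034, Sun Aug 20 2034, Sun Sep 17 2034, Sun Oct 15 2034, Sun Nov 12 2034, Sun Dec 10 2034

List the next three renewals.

Sun Jan 7 2035, Sun Feb 4 2035, Sun Mar 4 2035

Every event comes 28 days after the last (28, 28, 28, 28, 28, 28).
Sun Dec 10 2034 + 28 days = Sun Jan 7 2035.
Sun Jan 7 2035 + 28 days = Sun Feb 4 2035.
Sun Feb 4 2035 + 28 days = Sun Mar 4 2035.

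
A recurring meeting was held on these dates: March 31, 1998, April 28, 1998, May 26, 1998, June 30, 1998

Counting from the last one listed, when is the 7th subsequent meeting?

January 26, 1999

Every date is a Tuesday; gaps 28, 28, 35 days.
Each is the last Tuesday of its month (at least one falls on the 29th or later, ruling out '4th Tuesday').
Last Tuesday of July 1998: July 28, 1998.
August 1998 ends with Tuesday August 25, 1998.
Last Tuesday of September 1998: September 29, 1998.
October 1998 ends with Tuesday October 27, 1998.
November 1998 ends with Tuesday November 24, 1998.
Last Tuesday of December 1998: December 29, 1998.
January 1999 ends with Tuesday January 26, 1999.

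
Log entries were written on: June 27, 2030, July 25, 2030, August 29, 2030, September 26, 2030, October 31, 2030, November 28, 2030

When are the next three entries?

December 26, 2030; January 30, 2031; February 27, 2031

These are Thursdays with 28, 35, 28, 35, 28-day gaps.
Each is the final Thursday of its month — August 29, 2030 is past the 28th, so '4th Thursday' doesn't fit.
Last Thursday of December 2030: December 26, 2030.
January 2031 ends with Thursday January 30, 2031.
February 2031 ends with Thursday February 27, 2031.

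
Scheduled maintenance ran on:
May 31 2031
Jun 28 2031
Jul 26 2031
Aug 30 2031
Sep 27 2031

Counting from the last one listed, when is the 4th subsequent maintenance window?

All Saturdays; the gaps (28, 28, 35, 28) vary with month length.
This is the last Saturday of each month.
October 2031 ends with Saturday Oct 25 2031.
November 2031 ends with Saturday Nov 29 2031.
Last Saturday of December 2031: Dec 27 2031.
January 2032 ends with Saturday Jan 31 2032.

Jan 31 2032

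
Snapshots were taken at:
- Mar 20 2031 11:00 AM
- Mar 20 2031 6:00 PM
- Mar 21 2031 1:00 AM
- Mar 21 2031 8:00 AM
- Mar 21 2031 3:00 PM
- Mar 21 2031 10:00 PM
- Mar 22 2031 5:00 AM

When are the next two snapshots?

Mar 22 2031 12:00 PM, Mar 22 2031 7:00 PM

The interval is a steady 7 hours (7, 7, 7, 7, 7, 7).
Mar 22 2031 5:00 AM + 7 h = Mar 22 2031 12:00 PM.
Mar 22 2031 12:00 PM + 7 h = Mar 22 2031 7:00 PM.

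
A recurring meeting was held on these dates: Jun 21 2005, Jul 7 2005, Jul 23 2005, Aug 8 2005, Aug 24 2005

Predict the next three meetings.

The spacing is 16, 16, 16, 16 days — always 16 days.
Aug 24 2005 + 16 days = Sep 9 2005.
Sep 9 2005 + 16 days = Sep 25 2005.
Sep 25 2005 + 16 days = Oct 11 2005.

Sep 9 2005, Sep 25 2005, Oct 11 2005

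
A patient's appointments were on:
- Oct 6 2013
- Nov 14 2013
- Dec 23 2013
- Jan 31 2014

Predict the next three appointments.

Mar 11 2014, Apr 19 2014, May 28 2014

Gaps between consecutive events: 39, 39, 39 days — a constant 39-day interval.
Jan 31 2014 + 39 days = Mar 11 2014.
Mar 11 2014 + 39 days = Apr 19 2014.
Apr 19 2014 + 39 days = May 28 2014.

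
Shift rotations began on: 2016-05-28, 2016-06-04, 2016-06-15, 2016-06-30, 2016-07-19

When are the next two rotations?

Gaps: 7, 11, 15, 19 days — each gap is 4 larger than the previous one.
Next gap: 23 days. 2016-07-19 + 23 days = 2016-08-11.
Next gap: 27 days. 2016-08-11 + 27 days = 2016-09-07.

2016-08-11, 2016-09-07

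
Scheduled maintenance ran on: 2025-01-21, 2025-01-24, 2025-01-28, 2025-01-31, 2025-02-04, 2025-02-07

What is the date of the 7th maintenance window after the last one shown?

Every event lands on a Tuesday or Friday (gaps cycle 3, 4, 3, 4, 3).
So the schedule is: every Tuesday and Friday.
Next Tuesday: 2025-02-11.
Next Friday: 2025-02-14.
Next Tuesday: 2025-02-18.
Next Friday: 2025-02-21.
Next Tuesday: 2025-02-25.
Next Friday: 2025-02-28.
Next Tuesday: 2025-03-04.

2025-03-04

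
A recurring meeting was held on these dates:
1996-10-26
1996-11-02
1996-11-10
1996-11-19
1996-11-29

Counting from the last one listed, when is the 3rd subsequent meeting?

1997-01-04

Intervals are 7, 8, 9, 10 days — an arithmetic progression with common difference 1.
Next gap: 11 days. 1996-11-29 + 11 days = 1996-12-10.
Next gap: 12 days. 1996-12-10 + 12 days = 1996-12-22.
Next gap: 13 days. 1996-12-22 + 13 days = 1997-01-04.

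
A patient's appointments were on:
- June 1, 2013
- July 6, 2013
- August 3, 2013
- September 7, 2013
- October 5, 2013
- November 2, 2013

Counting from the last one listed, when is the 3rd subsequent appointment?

All dates are Saturdays, 35, 28, 35, 28, 28 days apart.
Specifically, the 1st Saturday of each month.
December 2013 — 1st Saturday is December 7, 2013.
January 2014 — 1st Saturday is January 4, 2014.
February 2014 — 1st Saturday is February 1, 2014.

February 1, 2014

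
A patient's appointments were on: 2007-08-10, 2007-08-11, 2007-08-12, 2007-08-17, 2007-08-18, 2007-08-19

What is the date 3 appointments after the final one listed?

Every event lands on a Friday or Saturday or Sunday (gaps cycle 1, 1, 5, 1, 1).
So the schedule is: every Friday, Saturday and Sunday.
Next Friday: 2007-08-24.
The following Saturday is 2007-08-25.
The following Sunday is 2007-08-26.

2007-08-26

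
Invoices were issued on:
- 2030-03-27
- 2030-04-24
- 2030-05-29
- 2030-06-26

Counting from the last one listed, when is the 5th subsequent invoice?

2030-11-27

Every date is a Wednesday; gaps 28, 35, 28 days.
Each is the last Wednesday of its month (at least one falls on the 29th or later, ruling out '4th Wednesday').
July 2030 ends with Wednesday 2030-07-31.
August 2030 ends with Wednesday 2030-08-28.
Last Wednesday of September 2030: 2030-09-25.
Last Wednesday of October 2030: 2030-10-30.
November 2030 ends with Wednesday 2030-11-27.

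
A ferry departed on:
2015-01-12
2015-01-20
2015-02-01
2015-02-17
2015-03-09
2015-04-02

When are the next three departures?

Gaps: 8, 12, 16, 20, 24 days — each gap is 4 larger than the previous one.
Next gap: 28 days. 2015-04-02 + 28 days = 2015-04-30.
Next gap: 32 days. 2015-04-30 + 32 days = 2015-06-01.
Next gap: 36 days. 2015-06-01 + 36 days = 2015-07-07.

2015-04-30, 2015-06-01, 2015-07-07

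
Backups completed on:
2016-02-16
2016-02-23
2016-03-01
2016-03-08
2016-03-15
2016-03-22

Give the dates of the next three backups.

2016-03-29, 2016-04-05, 2016-04-12

Gaps between consecutive events: 7, 7, 7, 7, 7 days — a constant 7-day interval.
2016-03-22 + 7 days = 2016-03-29.
2016-03-29 + 7 days = 2016-04-05.
2016-04-05 + 7 days = 2016-04-12.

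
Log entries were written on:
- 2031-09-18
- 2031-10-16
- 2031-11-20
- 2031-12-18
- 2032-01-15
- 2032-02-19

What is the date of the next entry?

All dates are Thursdays, 28, 35, 28, 28, 35 days apart.
Specifically, the 3rd Thursday of each month.
3rd Thursday of March 2032: 2032-03-18.

2032-03-18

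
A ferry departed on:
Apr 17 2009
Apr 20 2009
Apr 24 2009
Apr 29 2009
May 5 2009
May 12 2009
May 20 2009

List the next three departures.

May 29 2009, Jun 8 2009, Jun 19 2009

The spacing grows by 1 each time: 3, 4, 5, 6, 7, 8 days.
Next gap: 9 days. May 20 2009 + 9 days = May 29 2009.
Next gap: 10 days. May 29 2009 + 10 days = Jun 8 2009.
Next gap: 11 days. Jun 8 2009 + 11 days = Jun 19 2009.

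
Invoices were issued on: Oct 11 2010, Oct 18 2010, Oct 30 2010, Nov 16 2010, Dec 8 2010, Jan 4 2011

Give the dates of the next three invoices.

Feb 5 2011, Mar 14 2011, Apr 25 2011

Intervals are 7, 12, 17, 22, 27 days — an arithmetic progression with common difference 5.
Next gap: 32 days. Jan 4 2011 + 32 days = Feb 5 2011.
Next gap: 37 days. Feb 5 2011 + 37 days = Mar 14 2011.
Next gap: 42 days. Mar 14 2011 + 42 days = Apr 25 2011.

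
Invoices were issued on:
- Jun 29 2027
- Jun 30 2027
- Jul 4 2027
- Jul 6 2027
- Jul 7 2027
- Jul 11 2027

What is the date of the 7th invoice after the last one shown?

Every event lands on a Tuesday or Wednesday or Sunday (gaps cycle 1, 4, 2, 1, 4).
So the schedule is: every Tuesday, Wednesday and Sunday.
The following Tuesday is Jul 13 2027.
The following Wednesday is Jul 14 2027.
Next Sunday: Jul 18 2027.
The following Tuesday is Jul 20 2027.
The following Wednesday is Jul 21 2027.
The following Sunday is Jul 25 2027.
The following Tuesday is Jul 27 2027.

Jul 27 2027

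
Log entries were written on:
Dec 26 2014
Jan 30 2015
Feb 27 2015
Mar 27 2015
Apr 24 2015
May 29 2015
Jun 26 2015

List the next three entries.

Jul 31 2015, Aug 28 2015, Sep 25 2015

All Fridays; the gaps (35, 28, 28, 28, 35, 28) vary with month length.
This is the last Friday of each month.
July 2015 ends with Friday Jul 31 2015.
Last Friday of August 2015: Aug 28 2015.
Last Friday of September 2015: Sep 25 2015.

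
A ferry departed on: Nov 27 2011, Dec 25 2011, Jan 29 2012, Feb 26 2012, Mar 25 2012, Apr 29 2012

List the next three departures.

May 27 2012, Jun 24 2012, Jul 29 2012

Every date is a Sunday; gaps 28, 35, 28, 28, 35 days.
Each is the last Sunday of its month (at least one falls on the 29th or later, ruling out '4th Sunday').
Last Sunday of May 2012: May 27 2012.
June 2012 ends with Sunday Jun 24 2012.
July 2012 ends with Sunday Jul 29 2012.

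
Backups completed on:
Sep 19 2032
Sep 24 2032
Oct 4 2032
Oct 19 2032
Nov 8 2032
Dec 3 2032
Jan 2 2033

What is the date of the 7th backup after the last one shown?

Dec 18 2033

The spacing grows by 5 each time: 5, 10, 15, 20, 25, 30 days.
Next gap: 35 days. Jan 2 2033 + 35 days = Feb 6 2033.
Next gap: 40 days. Feb 6 2033 + 40 days = Mar 18 2033.
Next gap: 45 days. Mar 18 2033 + 45 days = May 2 2033.
Next gap: 50 days. May 2 2033 + 50 days = Jun 21 2033.
Next gap: 55 days. Jun 21 2033 + 55 days = Aug 15 2033.
Next gap: 60 days. Aug 15 2033 + 60 days = Oct 14 2033.
Next gap: 65 days. Oct 14 2033 + 65 days = Dec 18 2033.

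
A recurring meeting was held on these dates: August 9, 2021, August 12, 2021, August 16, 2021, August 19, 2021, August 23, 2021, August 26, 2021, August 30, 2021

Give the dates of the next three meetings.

The gap pattern 3, 4, 3, 4, 3, 4 repeats every 2 events.
These are the Mondays and Thursdays of each week.
The following Thursday is September 2, 2021.
Next Monday: September 6, 2021.
Next Thursday: September 9, 2021.

September 2, 2021; September 6, 2021; September 9, 2021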